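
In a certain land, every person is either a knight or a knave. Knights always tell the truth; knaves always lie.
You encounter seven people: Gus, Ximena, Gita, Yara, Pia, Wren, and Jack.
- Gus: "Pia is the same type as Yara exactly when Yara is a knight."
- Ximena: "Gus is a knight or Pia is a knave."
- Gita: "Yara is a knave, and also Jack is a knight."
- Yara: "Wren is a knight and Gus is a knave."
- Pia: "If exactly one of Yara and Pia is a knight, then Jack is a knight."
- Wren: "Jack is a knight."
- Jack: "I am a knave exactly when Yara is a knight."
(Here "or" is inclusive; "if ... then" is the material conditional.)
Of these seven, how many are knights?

6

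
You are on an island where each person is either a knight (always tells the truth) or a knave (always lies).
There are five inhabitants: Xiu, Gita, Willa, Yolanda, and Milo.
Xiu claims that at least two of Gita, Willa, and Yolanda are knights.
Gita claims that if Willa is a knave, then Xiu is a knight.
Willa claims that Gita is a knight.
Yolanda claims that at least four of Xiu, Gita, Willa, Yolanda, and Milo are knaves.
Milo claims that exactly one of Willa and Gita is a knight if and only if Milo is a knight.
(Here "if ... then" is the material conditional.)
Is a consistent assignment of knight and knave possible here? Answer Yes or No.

Checking all 32 assignments, each has at least one speaker whose statement's truth value contradicts their type.

No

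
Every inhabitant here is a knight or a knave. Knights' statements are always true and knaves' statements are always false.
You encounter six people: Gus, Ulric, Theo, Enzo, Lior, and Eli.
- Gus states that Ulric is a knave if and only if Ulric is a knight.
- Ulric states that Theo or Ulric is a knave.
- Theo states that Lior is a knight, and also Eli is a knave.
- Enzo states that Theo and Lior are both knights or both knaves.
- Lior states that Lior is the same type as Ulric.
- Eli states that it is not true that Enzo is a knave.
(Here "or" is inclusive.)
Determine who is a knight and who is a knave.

Gus is a knave, Ulric is a knight, Theo is a knave, Enzo is a knight, Lior is a knave, and Eli is a knight.

As a knave, Gus's statement "Ulric is a knave if and only if Ulric is a knight" should be False; it is.
Since Ulric is a knight, "Theo or Ulric is a knave" needs to be true, which holds.
Since Theo is a knave, "Lior is a knight, and also Eli is a knave" needs to be False, which holds.
Enzo is a knight; "Theo and Lior are both knights or both knaves" is true, as required.
Lior (knave): "Lior is the same type as Ulric" — False. ✓
As a knight, Eli's statement "it is not true that Enzo is a knave" should be true; it is.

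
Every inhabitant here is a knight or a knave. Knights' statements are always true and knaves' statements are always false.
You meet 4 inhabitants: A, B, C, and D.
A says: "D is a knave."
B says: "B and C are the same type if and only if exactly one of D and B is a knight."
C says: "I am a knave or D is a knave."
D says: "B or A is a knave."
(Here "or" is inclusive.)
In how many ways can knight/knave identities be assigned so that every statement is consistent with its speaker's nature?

Consistent assignments:
  A=knight, B=knight, C=knight, D=knave

1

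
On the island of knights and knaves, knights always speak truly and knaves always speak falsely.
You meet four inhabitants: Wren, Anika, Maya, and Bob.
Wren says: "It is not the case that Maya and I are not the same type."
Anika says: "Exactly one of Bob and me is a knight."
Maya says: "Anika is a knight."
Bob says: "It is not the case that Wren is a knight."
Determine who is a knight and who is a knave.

Since Wren is a knight, "it is not the case that Maya and I are not the same type" needs to be true, which holds.
Anika is a knight; "exactly one of Bob and me is a knight" is true, as required.
Maya is a knight; "Anika is a knight" is true, as required.
Bob (knave): "it is not the case that Wren is a knight" — False. ✓

Wren is a knight, Anika is a knight, Maya is a knight, and Bob is a knave.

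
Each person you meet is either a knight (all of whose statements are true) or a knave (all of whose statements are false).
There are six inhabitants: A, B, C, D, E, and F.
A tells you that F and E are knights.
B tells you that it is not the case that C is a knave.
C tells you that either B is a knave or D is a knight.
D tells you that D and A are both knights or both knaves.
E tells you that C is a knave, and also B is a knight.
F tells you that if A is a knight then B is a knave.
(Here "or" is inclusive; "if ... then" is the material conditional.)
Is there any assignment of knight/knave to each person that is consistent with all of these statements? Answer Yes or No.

No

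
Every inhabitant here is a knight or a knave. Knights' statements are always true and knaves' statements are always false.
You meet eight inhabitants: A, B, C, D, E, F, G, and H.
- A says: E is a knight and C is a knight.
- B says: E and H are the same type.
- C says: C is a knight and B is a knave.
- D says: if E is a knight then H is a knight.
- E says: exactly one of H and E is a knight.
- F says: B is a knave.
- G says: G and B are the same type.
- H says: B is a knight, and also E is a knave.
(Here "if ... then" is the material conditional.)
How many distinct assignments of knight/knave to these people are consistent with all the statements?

0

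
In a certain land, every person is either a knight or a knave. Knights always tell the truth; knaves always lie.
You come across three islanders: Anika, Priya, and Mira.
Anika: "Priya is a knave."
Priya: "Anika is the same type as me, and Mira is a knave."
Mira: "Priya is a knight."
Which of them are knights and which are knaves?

Anika is a knight; "Priya is a knave" is true, as required.
As a knave, Priya's statement "Anika is the same type as me, and Mira is a knave" should be False; it is.
Mira (knave): "Priya is a knight" — False. ✓

Knights: Anika. Knaves: Priya and Mira.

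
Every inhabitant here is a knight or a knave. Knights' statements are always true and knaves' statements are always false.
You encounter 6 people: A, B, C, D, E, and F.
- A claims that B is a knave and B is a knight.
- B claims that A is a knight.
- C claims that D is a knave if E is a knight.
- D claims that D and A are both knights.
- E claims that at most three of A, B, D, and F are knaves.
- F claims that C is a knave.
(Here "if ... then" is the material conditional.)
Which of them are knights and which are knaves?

Knights: C. Knaves: A, B, D, E, and F.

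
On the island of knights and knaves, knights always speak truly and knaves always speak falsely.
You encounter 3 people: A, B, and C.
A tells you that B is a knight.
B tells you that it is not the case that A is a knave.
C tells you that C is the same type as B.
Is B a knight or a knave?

B is a knight.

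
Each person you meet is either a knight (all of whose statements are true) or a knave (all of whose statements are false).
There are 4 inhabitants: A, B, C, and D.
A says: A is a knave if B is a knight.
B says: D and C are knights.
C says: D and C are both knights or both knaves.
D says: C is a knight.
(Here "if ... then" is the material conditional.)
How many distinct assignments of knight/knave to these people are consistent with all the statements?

0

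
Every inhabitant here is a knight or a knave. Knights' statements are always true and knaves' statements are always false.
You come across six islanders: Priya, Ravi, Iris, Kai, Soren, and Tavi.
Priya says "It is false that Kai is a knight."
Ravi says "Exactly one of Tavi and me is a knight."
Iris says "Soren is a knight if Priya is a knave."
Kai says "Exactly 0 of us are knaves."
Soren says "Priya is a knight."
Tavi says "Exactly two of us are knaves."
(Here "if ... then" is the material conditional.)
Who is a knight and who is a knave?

Priya is a knight, Ravi is a knave, Iris is a knight, Kai is a knave, Soren is a knight, and Tavi is a knave.

Priya is a knight; "it is false that Kai is a knight" is true, as required.
Since Ravi is a knave, "exactly one of Tavi and me is a knight" needs to be false, which holds.
Iris is a knight, and the claim "Soren is a knight if Priya is a knave" is indeed true.
Kai is a knave, and the claim "exactly 0 of us are knaves" is indeed false.
Since Soren is a knight, "Priya is a knight" needs to be true, which holds.
Tavi is a knave, and the claim "exactly two of us are knaves" is indeed false.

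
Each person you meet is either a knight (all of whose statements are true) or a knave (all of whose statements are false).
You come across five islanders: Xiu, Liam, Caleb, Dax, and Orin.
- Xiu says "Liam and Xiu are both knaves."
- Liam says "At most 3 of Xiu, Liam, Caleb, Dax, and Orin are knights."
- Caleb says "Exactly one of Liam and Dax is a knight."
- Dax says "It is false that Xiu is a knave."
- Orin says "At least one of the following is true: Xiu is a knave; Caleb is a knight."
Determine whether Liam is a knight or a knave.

Liam is a knight.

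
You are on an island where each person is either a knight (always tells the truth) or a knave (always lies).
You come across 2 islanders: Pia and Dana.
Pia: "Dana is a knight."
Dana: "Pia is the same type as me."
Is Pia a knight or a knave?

Consistent assignments: {Pia=knight, Dana=knight}
In every consistent assignment, Pia is a knight.

Pia is a knight.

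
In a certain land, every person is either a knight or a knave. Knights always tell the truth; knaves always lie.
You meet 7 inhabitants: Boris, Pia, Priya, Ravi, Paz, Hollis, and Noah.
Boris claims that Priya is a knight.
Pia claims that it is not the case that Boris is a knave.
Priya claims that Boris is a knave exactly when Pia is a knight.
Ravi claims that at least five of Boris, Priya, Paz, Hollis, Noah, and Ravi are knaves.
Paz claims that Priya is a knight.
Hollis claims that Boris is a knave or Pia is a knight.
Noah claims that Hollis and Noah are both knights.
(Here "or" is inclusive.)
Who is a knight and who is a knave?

Boris is a knave, Pia is a knave, Priya is a knave, Ravi is a knave, Paz is a knave, Hollis is a knight, and Noah is a knight.

Since Boris is a knave, "Priya is a knight" needs to be false, which holds.
Pia (knave): "it is not the case that Boris is a knave" — false. ✓
Priya is a knave, so "Boris is a knave exactly when Pia is a knight" must be false — and it is.
As a knave, Ravi's statement "at least five of Boris, Priya, Paz, Hollis, Noah, and Ravi are knaves" should be false; it is.
Paz (knave): "Priya is a knight" — false. ✓
Hollis is a knight, so "Boris is a knave or Pia is a knight" must be true — and it is.
Noah is a knight, and the claim "Hollis and Noah are both knights" is indeed true.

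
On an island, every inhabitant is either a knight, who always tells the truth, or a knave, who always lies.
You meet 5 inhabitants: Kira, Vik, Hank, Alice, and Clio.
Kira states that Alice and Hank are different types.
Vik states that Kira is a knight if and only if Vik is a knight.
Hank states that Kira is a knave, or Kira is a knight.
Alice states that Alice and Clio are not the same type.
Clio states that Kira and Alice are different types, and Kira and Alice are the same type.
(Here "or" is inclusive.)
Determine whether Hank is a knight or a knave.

Hank is a knight.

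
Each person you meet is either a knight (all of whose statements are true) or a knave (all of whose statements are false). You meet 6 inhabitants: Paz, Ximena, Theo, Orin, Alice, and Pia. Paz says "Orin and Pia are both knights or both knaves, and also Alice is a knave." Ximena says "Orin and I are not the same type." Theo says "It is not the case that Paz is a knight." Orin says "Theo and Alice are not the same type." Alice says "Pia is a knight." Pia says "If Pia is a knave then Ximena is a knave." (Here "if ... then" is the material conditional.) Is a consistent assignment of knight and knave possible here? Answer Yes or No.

One consistent assignment: Paz=knight, Ximena=knight, Theo=knave, Orin=knave, Alice=knave, Pia=knave.

Yes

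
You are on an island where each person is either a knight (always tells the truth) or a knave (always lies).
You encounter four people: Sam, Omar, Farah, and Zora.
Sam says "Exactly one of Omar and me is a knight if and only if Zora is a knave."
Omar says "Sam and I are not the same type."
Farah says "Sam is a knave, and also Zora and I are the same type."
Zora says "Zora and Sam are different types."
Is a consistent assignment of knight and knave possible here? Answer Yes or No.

One consistent assignment: Sam=knave, Omar=knight, Farah=knight, Zora=knight.

Yes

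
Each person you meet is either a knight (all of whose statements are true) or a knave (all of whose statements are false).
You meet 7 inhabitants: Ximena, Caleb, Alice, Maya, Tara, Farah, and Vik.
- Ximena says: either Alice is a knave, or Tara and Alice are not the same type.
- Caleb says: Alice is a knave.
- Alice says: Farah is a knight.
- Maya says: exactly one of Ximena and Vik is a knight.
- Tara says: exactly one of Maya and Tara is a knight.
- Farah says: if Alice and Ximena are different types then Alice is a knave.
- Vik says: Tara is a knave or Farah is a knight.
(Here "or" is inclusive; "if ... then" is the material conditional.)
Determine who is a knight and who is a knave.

Ximena is a knight, Caleb is a knave, Alice is a knight, Maya is a knave, Tara is a knave, Farah is a knight, and Vik is a knight.

As a knight, Ximena's statement "either Alice is a knave, or Tara and Alice are not the same type" should be true; it is.
Caleb is a knave, and the claim "Alice is a knave" is indeed false.
Alice (knight): "Farah is a knight" — true. ✓
As a knave, Maya's statement "exactly one of Ximena and Vik is a knight" should be false; it is.
Since Tara is a knave, "exactly one of Maya and Tara is a knight" needs to be false, which holds.
As a knight, Farah's statement "if Alice and Ximena are different types then Alice is a knave" should be true; it is.
Vik is a knight, and the claim "Tara is a knave or Farah is a knight" is indeed true.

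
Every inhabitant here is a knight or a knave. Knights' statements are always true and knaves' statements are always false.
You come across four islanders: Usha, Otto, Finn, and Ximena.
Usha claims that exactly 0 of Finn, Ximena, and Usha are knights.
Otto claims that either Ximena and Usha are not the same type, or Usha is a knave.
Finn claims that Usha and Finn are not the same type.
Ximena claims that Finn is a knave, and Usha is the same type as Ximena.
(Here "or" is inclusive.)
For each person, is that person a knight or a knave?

Knights: Otto and Finn. Knaves: Usha and Ximena.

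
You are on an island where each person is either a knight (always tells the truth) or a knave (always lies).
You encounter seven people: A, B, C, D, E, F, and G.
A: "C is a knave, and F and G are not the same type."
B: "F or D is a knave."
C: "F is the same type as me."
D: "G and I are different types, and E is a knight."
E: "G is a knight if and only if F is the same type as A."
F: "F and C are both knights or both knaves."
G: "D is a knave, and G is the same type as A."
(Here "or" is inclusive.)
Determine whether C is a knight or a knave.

C is a knight.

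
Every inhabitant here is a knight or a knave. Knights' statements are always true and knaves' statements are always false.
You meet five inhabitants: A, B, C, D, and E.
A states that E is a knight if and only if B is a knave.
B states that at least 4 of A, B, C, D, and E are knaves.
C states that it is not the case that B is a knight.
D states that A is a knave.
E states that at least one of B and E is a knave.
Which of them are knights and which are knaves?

A is a knight, B is a knave, C is a knight, D is a knave, and E is a knight.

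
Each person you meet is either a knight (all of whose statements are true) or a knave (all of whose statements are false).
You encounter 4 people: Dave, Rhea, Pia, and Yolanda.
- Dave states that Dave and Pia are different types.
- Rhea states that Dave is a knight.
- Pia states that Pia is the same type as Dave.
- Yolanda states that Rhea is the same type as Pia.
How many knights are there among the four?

2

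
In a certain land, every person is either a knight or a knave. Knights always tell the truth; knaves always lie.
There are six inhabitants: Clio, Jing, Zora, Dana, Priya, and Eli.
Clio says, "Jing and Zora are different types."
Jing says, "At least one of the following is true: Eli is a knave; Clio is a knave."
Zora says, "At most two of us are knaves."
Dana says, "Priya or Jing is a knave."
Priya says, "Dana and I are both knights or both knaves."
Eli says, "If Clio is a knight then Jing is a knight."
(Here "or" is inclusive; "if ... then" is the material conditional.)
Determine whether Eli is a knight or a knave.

Eli is a knight.

Consistent assignments: {Clio=knave, Jing=knight, Zora=knight, Dana=knight, Priya=knave, Eli=knight}
In every consistent assignment, Eli is a knight.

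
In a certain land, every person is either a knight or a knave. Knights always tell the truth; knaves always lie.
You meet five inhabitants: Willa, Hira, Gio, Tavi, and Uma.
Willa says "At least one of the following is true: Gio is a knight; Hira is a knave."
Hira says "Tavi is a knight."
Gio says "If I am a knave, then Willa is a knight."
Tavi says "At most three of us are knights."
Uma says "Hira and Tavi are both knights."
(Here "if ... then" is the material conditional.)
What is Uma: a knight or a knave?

Uma is a knight.

Consistent assignments: {Willa=knave, Hira=knight, Gio=knave, Tavi=knight, Uma=knight}
In every consistent assignment, Uma is a knight.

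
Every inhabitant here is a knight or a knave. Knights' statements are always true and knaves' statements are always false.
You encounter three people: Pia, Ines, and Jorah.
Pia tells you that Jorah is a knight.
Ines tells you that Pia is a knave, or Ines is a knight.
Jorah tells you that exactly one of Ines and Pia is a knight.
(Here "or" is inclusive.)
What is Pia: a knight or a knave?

Consistent assignments: {Pia=knight, Ines=knave, Jorah=knight}
In every consistent assignment, Pia is a knight.

Pia is a knight.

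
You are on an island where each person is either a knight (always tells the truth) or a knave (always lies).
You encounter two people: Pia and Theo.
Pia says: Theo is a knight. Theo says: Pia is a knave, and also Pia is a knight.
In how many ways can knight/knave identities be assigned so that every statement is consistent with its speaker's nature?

1

Consistent assignments:
  Pia=knave, Theo=knave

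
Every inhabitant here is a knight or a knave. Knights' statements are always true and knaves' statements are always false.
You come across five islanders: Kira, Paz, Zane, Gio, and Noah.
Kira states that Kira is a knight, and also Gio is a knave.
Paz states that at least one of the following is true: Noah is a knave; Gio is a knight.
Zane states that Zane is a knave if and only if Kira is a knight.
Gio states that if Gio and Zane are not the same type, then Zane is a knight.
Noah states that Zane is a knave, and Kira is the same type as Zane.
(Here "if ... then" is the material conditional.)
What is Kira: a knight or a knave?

Consistent assignments: {Kira=knave, Paz=knight, Zane=knight, Gio=knight, Noah=knave}
In every consistent assignment, Kira is a knave.

Kira is a knave.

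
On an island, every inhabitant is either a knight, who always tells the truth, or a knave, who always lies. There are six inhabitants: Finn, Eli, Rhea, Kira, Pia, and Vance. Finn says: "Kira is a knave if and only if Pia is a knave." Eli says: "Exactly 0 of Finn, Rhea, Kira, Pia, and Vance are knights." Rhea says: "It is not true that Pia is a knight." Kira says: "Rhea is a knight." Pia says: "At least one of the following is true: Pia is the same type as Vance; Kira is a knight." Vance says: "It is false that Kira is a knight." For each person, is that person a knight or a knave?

Finn is a knave, Eli is a knave, Rhea is a knave, Kira is a knave, Pia is a knight, and Vance is a knight.

Finn is a knave; "Kira is a knave if and only if Pia is a knave" is False, as required.
Eli (knave): "exactly 0 of Finn, Rhea, Kira, Pia, and Vance are knights" — False. ✓
Rhea is a knave, so "it is not true that Pia is a knight" must be False — and it is.
As a knave, Kira's statement "Rhea is a knight" should be False; it is.
Pia is a knight, so "at least one of the following is true: Pia is the same type as Vance; Kira is a knight" must be true — and it is.
Vance is a knight; "it is false that Kira is a knight" is true, as required.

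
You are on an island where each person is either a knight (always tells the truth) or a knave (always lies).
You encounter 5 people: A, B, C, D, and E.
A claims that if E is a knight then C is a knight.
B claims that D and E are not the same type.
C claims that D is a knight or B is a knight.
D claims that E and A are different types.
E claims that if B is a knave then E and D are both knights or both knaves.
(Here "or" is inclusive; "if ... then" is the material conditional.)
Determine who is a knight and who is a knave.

A is a knight, B is a knight, C is a knight, D is a knave, and E is a knight.

Suppose A is a knave. Then A's statement "if E is a knight then C is a knight" would have to be false. Checking the 16 ways to assign the others, none is consistent with every speaker.
(For instance, with B=knight, C=knight, D=knave, E=knight, A's claim "if E is a knight then C is a knight" comes out true where it would need to be false.)
So A must be a knight, making "if E is a knight then C is a knight" true. Taking A=knight, B=knight, C=knight, D=knave, E=knight, each remaining statement checks out:
  B (knight): "D and E are not the same type" — true. ✓
  C (knight): "D is a knight or B is a knight" — true. ✓
  D (knave): "E and A are different types" — false. ✓
  E (knight): "if B is a knave then E and D are both knights or both knaves" — true. ✓
This is the unique consistent assignment.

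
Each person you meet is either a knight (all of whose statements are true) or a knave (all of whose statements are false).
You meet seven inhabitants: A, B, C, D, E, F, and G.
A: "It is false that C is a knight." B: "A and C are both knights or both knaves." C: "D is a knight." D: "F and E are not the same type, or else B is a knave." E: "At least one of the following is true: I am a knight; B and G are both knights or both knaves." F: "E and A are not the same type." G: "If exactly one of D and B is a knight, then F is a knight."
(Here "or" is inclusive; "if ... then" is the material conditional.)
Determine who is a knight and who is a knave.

A is a knave, B is a knave, C is a knight, D is a knight, E is a knight, F is a knight, and G is a knight.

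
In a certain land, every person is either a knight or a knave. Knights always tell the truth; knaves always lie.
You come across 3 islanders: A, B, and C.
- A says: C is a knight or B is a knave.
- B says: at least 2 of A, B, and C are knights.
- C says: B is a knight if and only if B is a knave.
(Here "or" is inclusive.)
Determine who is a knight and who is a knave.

Knights: A. Knaves: B and C.

Suppose A is a knave. Then A's statement "C is a knight or B is a knave" would have to be false. Checking the 4 ways to assign the others, none is consistent with every speaker.
(For instance, with B=knave, C=knave, A's claim "C is a knight or B is a knave" comes out true where it would need to be false.)
So A must be a knight, making "C is a knight or B is a knave" true. Taking A=knight, B=knave, C=knave, each remaining statement checks out:
  B (knave): "at least 2 of A, B, and C are knights" — false. ✓
  C (knave): "B is a knight if and only if B is a knave" — false. ✓
This is the unique consistent assignment.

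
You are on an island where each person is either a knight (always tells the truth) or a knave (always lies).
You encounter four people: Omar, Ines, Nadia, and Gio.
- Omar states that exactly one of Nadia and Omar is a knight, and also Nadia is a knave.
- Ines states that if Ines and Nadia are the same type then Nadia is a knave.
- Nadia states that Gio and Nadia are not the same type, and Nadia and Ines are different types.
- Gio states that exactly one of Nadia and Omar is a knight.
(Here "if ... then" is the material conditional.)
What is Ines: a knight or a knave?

Ines is a knight.

Consistent assignments: {Omar=knave, Ines=knight, Nadia=knave, Gio=knave}
In every consistent assignment, Ines is a knight.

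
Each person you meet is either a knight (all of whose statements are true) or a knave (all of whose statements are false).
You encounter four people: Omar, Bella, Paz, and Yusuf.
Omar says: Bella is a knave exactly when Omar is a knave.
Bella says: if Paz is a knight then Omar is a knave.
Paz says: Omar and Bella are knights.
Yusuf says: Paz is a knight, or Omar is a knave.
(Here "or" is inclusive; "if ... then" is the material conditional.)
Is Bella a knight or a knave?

Bella is a knight.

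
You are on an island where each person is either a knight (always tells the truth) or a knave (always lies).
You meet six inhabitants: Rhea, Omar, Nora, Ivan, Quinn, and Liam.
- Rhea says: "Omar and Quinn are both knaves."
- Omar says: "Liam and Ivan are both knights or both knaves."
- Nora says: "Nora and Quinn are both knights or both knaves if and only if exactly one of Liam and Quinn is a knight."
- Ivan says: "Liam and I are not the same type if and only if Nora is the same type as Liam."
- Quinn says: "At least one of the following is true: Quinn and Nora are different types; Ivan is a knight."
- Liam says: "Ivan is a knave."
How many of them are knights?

The unique consistent assignment is Rhea=knave, Omar=knave, Nora=knave, Ivan=knight, Quinn=knight, Liam=knave.
That has 2 knights.

2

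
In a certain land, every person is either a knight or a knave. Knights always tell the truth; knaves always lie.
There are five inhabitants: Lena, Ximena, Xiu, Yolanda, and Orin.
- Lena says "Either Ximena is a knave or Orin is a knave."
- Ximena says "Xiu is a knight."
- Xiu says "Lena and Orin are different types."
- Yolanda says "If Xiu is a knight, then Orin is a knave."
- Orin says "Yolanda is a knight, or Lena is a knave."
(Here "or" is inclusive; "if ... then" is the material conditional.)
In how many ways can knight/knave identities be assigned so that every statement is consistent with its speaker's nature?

2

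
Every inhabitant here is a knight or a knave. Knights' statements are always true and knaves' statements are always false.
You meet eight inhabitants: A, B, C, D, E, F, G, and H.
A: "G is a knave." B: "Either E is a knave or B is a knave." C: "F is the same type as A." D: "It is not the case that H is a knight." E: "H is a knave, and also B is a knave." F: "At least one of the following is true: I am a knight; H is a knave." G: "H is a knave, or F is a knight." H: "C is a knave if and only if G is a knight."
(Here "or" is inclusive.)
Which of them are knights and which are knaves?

Knights: B, F, G, and H. Knaves: A, C, D, and E.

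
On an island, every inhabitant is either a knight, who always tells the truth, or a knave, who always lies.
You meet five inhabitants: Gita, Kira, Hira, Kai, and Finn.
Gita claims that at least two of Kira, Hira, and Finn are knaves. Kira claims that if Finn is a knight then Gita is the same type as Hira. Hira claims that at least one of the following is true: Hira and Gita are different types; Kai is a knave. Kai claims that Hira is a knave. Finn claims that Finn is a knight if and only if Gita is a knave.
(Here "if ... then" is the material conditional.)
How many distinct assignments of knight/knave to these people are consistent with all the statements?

3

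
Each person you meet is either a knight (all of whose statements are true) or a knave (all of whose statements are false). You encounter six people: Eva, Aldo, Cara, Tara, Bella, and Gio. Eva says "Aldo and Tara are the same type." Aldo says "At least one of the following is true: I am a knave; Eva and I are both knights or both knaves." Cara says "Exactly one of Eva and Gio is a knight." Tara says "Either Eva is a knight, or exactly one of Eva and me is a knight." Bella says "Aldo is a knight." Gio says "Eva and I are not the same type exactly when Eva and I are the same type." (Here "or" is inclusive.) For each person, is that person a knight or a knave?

Eva is a knight, so "Aldo and Tara are the same type" must be True — and it is.
Aldo is a knight; "at least one of the following is true: I am a knave; Eva and I are both knights or both knaves" is True, as required.
Cara is a knight, so "exactly one of Eva and Gio is a knight" must be True — and it is.
Since Tara is a knight, "either Eva is a knight, or exactly one of Eva and me is a knight" needs to be True, which holds.
Bella (knight): "Aldo is a knight" — True. ✓
Gio is a knave; "Eva and I are not the same type exactly when Eva and I are the same type" is False, as required.

Eva is a knight, Aldo is a knight, Cara is a knight, Tara is a knight, Bella is a knight, and Gio is a knave.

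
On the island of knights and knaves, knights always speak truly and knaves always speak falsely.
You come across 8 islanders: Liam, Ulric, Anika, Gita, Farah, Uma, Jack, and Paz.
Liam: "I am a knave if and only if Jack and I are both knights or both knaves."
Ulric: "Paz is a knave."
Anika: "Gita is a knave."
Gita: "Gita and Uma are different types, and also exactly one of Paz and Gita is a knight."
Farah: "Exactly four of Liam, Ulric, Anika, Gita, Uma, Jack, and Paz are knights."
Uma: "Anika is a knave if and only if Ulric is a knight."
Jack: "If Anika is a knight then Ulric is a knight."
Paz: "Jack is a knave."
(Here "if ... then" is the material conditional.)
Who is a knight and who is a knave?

Liam is a knave, and the claim "I am a knave if and only if Jack and I are both knights or both knaves" is indeed false.
Ulric is a knight; "Paz is a knave" is True, as required.
Anika is a knight; "Gita is a knave" is True, as required.
Since Gita is a knave, "Gita and Uma are different types, and also exactly one of Paz and Gita is a knight" needs to be false, which holds.
Farah is a knave, so "exactly four of Liam, Ulric, Anika, Gita, Uma, Jack, and Paz are knights" must be false — and it is.
Uma is a knave, so "Anika is a knave if and only if Ulric is a knight" must be false — and it is.
As a knight, Jack's statement "if Anika is a knight then Ulric is a knight" should be True; it is.
Paz is a knave, so "Jack is a knave" must be false — and it is.

Knights: Ulric, Anika, and Jack. Knaves: Liam, Gita, Farah, Uma, and Paz.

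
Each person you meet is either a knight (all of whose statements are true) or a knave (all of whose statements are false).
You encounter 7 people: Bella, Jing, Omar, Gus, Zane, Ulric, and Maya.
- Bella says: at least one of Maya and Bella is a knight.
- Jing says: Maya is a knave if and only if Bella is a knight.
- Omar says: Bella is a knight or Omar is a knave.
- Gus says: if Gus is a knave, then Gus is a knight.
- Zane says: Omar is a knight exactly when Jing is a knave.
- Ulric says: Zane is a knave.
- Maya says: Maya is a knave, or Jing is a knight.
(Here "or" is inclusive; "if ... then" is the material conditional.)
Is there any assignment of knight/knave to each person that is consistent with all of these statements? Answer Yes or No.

No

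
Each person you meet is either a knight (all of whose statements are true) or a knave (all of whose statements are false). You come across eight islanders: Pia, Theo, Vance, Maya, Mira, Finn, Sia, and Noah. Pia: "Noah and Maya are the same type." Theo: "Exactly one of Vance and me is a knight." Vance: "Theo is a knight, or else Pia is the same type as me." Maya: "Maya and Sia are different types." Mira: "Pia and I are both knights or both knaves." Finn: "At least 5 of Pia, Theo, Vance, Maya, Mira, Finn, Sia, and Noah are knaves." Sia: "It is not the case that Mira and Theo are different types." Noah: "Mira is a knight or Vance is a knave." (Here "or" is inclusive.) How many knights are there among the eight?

4

The unique consistent assignment is Pia=knight, Theo=knave, Vance=knave, Maya=knight, Mira=knight, Finn=knave, Sia=knave, Noah=knight.
That has 4 knights.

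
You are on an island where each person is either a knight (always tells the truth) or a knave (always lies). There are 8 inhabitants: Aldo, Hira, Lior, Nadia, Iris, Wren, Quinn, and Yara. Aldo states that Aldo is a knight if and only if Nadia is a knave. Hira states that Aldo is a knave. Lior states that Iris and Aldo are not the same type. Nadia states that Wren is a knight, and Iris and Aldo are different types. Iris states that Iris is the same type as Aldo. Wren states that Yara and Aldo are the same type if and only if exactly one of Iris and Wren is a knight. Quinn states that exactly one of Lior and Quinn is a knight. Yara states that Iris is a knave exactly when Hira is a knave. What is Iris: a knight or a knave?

Iris is a knight.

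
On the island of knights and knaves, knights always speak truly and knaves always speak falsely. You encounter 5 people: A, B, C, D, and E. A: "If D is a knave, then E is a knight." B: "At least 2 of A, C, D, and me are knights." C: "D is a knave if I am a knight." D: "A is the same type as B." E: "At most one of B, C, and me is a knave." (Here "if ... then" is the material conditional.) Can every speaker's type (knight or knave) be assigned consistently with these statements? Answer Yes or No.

No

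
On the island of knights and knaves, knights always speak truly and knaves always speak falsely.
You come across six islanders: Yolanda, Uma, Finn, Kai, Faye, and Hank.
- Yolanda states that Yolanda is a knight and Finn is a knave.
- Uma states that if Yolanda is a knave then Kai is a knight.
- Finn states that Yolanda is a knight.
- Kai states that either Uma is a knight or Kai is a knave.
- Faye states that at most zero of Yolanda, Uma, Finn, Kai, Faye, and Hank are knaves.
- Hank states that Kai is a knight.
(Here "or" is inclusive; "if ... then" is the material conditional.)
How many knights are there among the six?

The unique consistent assignment is Yolanda=knave, Uma=knight, Finn=knave, Kai=knight, Faye=knave, Hank=knight.
That has 3 knights.

3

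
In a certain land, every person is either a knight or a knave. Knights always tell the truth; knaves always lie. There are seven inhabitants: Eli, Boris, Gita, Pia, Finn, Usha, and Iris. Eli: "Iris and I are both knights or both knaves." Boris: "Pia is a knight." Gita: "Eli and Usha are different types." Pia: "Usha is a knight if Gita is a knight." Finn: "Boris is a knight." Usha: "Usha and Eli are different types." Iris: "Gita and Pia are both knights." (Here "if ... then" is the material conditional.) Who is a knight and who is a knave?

Eli is a knave, Boris is a knight, Gita is a knight, Pia is a knight, Finn is a knight, Usha is a knight, and Iris is a knight.

Eli is a knave; "Iris and I are both knights or both knaves" is False, as required.
Boris is a knight, so "Pia is a knight" must be true — and it is.
Gita (knight): "Eli and Usha are different types" — true. ✓
Pia (knight): "Usha is a knight if Gita is a knight" — true. ✓
As a knight, Finn's statement "Boris is a knight" should be true; it is.
Usha (knight): "Usha and Eli are different types" — true. ✓
As a knight, Iris's statement "Gita and Pia are both knights" should be true; it is.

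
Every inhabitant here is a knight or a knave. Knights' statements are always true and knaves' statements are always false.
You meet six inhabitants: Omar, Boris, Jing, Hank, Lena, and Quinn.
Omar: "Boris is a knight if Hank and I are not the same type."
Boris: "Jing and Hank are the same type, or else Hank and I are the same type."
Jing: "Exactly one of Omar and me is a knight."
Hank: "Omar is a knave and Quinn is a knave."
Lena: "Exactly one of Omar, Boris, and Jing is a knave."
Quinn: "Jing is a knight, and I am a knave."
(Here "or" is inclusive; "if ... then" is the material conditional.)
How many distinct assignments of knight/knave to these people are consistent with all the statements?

Consistent assignments:
  Omar=knave, Boris=knave, Jing=knave, Hank=knight, Lena=knave, Quinn=knave

1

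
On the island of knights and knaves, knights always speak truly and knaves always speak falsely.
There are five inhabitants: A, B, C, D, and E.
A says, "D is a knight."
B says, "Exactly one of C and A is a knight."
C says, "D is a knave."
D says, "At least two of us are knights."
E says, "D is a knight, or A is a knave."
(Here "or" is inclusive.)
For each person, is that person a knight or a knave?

A is a knight; "D is a knight" is True, as required.
Since B is a knight, "exactly one of C and A is a knight" needs to be True, which holds.
Since C is a knave, "D is a knave" needs to be false, which holds.
D is a knight; "at least two of us are knights" is True, as required.
E is a knight; "D is a knight, or A is a knave" is True, as required.

A is a knight, B is a knight, C is a knave, D is a knight, and E is a knight.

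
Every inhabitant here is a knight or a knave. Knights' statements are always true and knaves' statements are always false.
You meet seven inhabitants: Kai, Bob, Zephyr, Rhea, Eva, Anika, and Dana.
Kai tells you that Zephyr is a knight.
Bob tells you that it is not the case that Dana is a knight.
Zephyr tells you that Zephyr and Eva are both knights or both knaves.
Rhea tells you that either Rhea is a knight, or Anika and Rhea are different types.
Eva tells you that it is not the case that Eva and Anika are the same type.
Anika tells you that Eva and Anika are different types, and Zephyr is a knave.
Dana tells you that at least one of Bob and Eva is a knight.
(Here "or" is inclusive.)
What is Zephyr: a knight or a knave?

Zephyr is a knight.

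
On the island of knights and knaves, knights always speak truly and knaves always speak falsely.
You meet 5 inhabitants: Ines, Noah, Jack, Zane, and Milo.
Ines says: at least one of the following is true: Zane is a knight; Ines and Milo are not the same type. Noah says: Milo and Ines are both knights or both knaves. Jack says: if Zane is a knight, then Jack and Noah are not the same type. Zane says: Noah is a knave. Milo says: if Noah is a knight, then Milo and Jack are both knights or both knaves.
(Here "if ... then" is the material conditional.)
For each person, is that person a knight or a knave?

Knights: Noah and Jack. Knaves: Ines, Zane, and Milo.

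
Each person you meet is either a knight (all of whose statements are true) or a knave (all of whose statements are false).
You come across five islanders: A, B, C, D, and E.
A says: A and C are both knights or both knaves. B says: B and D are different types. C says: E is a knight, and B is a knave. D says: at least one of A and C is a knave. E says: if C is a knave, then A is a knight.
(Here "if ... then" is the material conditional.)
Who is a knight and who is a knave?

A is a knight, B is a knave, C is a knight, D is a knave, and E is a knight.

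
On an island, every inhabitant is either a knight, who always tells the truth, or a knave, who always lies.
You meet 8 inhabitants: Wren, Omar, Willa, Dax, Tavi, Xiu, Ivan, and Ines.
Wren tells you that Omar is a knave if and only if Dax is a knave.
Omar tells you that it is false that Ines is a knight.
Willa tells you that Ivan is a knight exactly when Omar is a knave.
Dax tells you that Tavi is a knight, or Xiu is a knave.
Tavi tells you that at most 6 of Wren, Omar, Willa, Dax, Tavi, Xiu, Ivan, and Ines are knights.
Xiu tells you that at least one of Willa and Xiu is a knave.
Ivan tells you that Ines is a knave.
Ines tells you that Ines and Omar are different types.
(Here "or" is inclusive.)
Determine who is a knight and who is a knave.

Since Wren is a knave, "Omar is a knave if and only if Dax is a knave" needs to be False, which holds.
Omar is a knave, and the claim "it is false that Ines is a knight" is indeed False.
As a knave, Willa's statement "Ivan is a knight exactly when Omar is a knave" should be False; it is.
Dax is a knight; "Tavi is a knight, or Xiu is a knave" is True, as required.
As a knight, Tavi's statement "at most 6 of Wren, Omar, Willa, Dax, Tavi, Xiu, Ivan, and Ines are knights" should be True; it is.
Xiu is a knight, and the claim "at least one of Willa and Xiu is a knave" is indeed True.
Since Ivan is a knave, "Ines is a knave" needs to be False, which holds.
Ines is a knight; "Ines and Omar are different types" is True, as required.

Wren is a knave, Omar is a knave, Willa is a knave, Dax is a knight, Tavi is a knight, Xiu is a knight, Ivan is a knave, and Ines is a knight.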